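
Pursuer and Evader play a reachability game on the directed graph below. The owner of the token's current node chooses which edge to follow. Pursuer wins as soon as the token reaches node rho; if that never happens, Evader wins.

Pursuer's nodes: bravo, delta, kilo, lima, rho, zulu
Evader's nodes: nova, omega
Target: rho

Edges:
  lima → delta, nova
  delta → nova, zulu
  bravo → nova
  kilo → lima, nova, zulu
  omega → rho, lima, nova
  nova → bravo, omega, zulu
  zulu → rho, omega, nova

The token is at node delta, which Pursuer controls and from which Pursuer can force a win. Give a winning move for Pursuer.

A0 = {rho}
A1: add {zulu} — zulu (Pursuer) has zulu→rho.
A2: add {delta, kilo} — delta (Pursuer) has delta→zulu; kilo (Pursuer) has kilo→zulu.
A3: add {lima} — lima (Pursuer) has lima→delta.
A4 = A3; e.g. bravo (Pursuer) has no edge into A3. Fixed point.
From delta, successor zulu is in the attractor (rank 1); the other successor nova is not.

zulu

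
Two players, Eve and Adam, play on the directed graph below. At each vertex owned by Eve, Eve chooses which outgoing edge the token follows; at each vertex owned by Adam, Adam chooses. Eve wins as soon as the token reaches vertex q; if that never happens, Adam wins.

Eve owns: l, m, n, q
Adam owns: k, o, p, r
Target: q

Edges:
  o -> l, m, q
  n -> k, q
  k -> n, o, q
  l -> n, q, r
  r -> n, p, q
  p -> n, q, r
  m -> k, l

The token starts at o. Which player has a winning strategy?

A0 = {q}
A1: add {l, n} — l (Eve) has l→q; n (Eve) has n→q.
A2: add {m} — m (Eve) has m→l.
A3: add {o} — o (Adam): all of {l, m, q} already in.
o ∈ A3, so Eve can force the target.

Eve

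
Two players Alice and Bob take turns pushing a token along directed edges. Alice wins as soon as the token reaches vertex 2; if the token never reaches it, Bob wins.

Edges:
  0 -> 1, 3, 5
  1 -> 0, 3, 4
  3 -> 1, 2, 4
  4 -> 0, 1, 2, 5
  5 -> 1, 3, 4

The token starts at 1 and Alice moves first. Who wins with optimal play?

Bob

Track states (vertex, player-to-move).
A0 = {(2,Alice), (2,Bob)}
A1: add {(3,Alice), (4,Alice)}.
A2 = A1; e.g. (0,Alice) stays out. (1,Alice) never enters ⇒ Bob avoids the target.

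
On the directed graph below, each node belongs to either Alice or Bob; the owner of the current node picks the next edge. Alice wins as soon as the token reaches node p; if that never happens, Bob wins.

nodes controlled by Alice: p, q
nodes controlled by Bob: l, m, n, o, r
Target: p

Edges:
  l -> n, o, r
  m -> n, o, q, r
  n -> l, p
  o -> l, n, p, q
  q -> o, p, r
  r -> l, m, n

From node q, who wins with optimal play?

Alice

A0 = {p}
A1: add {q} — q (Alice) has q→p.
A2 = A1; e.g. l (Bob) can still go to n. Fixed point.
q ∈ A1, so Alice can force the target.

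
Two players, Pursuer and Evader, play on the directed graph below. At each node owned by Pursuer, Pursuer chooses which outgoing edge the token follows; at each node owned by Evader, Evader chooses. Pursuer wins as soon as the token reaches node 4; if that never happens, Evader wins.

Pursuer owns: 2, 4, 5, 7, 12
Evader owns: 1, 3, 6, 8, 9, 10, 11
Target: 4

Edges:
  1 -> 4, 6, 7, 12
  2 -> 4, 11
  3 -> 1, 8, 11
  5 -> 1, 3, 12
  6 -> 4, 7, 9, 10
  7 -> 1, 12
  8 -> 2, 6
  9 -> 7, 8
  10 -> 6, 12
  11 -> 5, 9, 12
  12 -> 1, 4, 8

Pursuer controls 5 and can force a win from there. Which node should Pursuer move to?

12

A0 = {4}
A1: add {2, 12} — 2 (Pursuer) has 2→4; 12 (Pursuer) has 12→4.
A2: add {5, 7} — 5 (Pursuer) has 5→12; 7 (Pursuer) has 7→12.
A3 = A2; e.g. 1 (Evader) can still go to 6. Fixed point.
From 5, successor 12 is in the attractor (rank 1); the other successors 1, 3 are not.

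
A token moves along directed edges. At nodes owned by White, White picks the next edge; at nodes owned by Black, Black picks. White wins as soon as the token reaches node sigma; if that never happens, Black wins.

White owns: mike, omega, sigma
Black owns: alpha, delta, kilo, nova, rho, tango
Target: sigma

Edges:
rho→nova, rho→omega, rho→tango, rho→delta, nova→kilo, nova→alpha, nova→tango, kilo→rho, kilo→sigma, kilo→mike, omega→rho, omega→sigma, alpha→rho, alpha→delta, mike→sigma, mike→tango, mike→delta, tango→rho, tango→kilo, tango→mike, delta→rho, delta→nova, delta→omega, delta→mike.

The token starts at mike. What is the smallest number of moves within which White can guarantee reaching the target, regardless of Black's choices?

A0 = {sigma}
A1: add {mike, omega} — omega (White) has omega→sigma; mike (White) has mike→sigma.
A2 = A1; e.g. rho (Black) can still go to nova. Fixed point.
mike enters the attractor at level 1, so White can force the target in 1 move from there.

1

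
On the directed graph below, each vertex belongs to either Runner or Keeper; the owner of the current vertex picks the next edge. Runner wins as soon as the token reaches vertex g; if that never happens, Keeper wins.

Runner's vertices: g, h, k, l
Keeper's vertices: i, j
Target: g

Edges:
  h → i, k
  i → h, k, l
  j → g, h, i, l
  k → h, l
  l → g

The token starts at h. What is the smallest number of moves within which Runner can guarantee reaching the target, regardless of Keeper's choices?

3

A0 = {g}
A1: add {l} — l (Runner) has l→g.
A2: add {k} — k (Runner) has k→l.
A3: add {h} — h (Runner) has h→k.
h enters the attractor at level 3, so Runner can force the target in 3 moves from there.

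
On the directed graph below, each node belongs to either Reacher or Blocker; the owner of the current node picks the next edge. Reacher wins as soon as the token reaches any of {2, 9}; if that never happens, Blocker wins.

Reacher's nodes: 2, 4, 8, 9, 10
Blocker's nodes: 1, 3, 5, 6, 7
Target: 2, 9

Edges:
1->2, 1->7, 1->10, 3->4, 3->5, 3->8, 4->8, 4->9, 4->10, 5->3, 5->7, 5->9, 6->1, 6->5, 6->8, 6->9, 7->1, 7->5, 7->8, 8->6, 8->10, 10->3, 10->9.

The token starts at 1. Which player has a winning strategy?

Blocker

A0 = {2, 9}
A1: add {4, 10} — 4 (Reacher) has 4→9; 10 (Reacher) has 10→9.
A2: add {8} — 8 (Reacher) has 8→10.
A3 = A2; e.g. 1 (Blocker) can still go to 7. Fixed point.
1 never enters the attractor, so Blocker can avoid the target forever.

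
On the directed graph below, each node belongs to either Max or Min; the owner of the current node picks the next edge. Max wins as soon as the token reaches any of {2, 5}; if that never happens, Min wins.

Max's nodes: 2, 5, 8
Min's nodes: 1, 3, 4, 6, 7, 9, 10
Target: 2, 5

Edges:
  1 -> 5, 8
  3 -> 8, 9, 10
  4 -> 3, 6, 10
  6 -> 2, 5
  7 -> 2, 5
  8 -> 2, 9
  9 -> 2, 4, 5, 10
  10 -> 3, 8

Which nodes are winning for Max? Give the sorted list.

1, 2, 5, 6, 7, 8

A0 = {2, 5}
A1: add {6, 7, 8} — 6 (Min): all of {2, 5} already in; 7 (Min): all of {2, 5} already in; 8 (Max) has 8→2.
A2: add {1} — 1 (Min): all of {5, 8} already in.
A3 = A2; e.g. 3 (Min) can still go to 9. Fixed point.
Max's winning region = {1, 2, 5, 6, 7, 8}.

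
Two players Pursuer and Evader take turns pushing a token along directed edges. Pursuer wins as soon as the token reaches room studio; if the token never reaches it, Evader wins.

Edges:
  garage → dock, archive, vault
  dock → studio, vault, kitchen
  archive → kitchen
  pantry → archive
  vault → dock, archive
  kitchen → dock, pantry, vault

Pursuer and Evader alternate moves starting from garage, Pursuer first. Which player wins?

Evader

Track states (vertex, player-to-move).
A0 = {(studio,Pursuer), (studio,Evader)}
A1: add {(dock,Pursuer)}.
A2 = A1; e.g. (garage,Pursuer) stays out. (garage,Pursuer) never enters ⇒ Evader avoids the target.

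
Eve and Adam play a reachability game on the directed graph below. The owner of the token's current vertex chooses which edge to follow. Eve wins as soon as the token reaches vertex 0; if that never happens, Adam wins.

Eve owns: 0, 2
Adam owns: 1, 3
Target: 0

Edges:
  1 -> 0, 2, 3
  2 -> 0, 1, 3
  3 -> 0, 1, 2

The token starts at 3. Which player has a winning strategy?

Adam

A0 = {0}
A1: add {2} — 2 (Eve) has 2→0.
A2 = A1; e.g. 1 (Adam) can still go to 3. Fixed point.
3 never enters the attractor, so Adam can avoid the target forever.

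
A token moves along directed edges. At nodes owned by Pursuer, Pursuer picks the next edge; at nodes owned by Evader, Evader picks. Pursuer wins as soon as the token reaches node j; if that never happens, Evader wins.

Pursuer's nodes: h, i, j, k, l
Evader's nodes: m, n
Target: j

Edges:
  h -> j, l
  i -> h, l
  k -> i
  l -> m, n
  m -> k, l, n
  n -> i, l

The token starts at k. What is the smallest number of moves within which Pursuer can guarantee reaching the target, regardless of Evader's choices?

A0 = {j}
A1: add {h} — h (Pursuer) has h→j.
A2: add {i} — i (Pursuer) has i→h.
A3: add {k} — k (Pursuer) has k→i.
A4 = A3; e.g. l (Pursuer) has no edge into A3. Fixed point.
k enters the attractor at level 3, so Pursuer can force the target in 3 moves from there.

3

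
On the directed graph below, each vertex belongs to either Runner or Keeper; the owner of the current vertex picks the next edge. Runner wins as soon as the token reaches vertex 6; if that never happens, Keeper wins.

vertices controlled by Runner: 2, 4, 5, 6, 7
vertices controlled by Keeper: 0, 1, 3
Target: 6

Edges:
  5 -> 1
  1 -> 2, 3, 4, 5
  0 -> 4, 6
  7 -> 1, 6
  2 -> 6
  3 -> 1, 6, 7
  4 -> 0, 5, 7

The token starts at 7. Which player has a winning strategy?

A0 = {6}
A1: add {2, 7} — 2 (Runner) has 2→6; 7 (Runner) has 7→6.
7 ∈ A1, so Runner can force the target.

Runner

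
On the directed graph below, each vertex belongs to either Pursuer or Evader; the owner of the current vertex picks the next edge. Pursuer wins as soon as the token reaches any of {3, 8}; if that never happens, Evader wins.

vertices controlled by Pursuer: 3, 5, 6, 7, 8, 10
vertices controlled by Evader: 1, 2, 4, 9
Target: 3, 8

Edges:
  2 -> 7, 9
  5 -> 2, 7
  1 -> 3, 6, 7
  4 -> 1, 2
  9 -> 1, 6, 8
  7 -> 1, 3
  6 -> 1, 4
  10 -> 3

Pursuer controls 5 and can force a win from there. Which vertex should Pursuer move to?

A0 = {3, 8}
A1: add {7, 10} — 7 (Pursuer) has 7→3; 10 (Pursuer) has 10→3.
A2: add {5} — 5 (Pursuer) has 5→7.
A3 = A2; e.g. 1 (Evader) can still go to 6. Fixed point.
From 5, successor 7 is in the attractor (rank 1); the other successor 2 is not.

7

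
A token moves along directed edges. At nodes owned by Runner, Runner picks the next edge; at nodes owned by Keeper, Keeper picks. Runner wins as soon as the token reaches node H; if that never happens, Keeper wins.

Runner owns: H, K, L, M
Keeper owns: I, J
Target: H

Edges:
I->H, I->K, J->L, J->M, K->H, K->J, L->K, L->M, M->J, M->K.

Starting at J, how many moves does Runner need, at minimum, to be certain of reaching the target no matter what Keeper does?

A0 = {H}
A1: add {K} — K (Runner) has K→H.
A2: add {I, L, M} — I (Keeper): all of {H, K} already in; L (Runner) has L→K; M (Runner) has M→K.
A3: add {J} — J (Keeper): all of {L, M} already in.
A3 = all vertices. Fixed point.
J enters the attractor at level 3, so Runner can force the target in 3 moves from there.

3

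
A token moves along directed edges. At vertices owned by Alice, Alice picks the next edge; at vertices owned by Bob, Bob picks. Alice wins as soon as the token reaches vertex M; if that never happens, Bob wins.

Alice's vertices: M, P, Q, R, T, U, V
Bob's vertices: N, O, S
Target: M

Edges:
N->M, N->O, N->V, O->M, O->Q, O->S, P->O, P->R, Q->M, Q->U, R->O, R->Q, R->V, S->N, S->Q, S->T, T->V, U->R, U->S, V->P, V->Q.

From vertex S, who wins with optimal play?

A0 = {M}
A1: add {Q} — Q (Alice) has Q→M.
A2: add {R, V} — R (Alice) has R→Q; V (Alice) has V→Q.
A3: add {P, T, U} — P (Alice) has P→R; T (Alice) has T→V; U (Alice) has U→R.
A4 = A3; e.g. N (Bob) can still go to O. Fixed point.
S never enters the attractor, so Bob can avoid the target forever.

Bob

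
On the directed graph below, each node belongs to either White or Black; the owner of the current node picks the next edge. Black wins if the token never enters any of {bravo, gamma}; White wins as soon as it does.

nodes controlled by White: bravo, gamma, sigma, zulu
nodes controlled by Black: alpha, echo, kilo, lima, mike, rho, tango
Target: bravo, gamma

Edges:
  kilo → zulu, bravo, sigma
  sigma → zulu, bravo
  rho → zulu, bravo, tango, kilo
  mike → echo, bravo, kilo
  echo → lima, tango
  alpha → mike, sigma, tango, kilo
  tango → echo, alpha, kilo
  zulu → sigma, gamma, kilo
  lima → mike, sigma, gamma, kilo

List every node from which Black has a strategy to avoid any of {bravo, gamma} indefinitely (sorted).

A0 = {bravo, gamma}
A1: add {sigma, zulu} — zulu (White) has zulu→gamma; sigma (White) has sigma→bravo.
A2: add {kilo} — kilo (Black): all of {zulu, bravo, sigma} already in.
A3 = A2; e.g. echo (Black) can still go to lima. Fixed point.
White's attractor = {bravo, gamma, kilo, sigma, zulu}; Black avoids the target exactly from the complement.

alpha, echo, lima, mike, rho, tango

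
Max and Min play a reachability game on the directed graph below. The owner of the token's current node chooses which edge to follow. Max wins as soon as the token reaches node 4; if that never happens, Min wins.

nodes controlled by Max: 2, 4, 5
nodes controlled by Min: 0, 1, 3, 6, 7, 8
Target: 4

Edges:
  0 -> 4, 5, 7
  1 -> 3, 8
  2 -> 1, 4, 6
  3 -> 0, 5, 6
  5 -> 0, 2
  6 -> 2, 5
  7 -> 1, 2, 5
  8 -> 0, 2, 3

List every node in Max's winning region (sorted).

2, 4, 5, 6

A0 = {4}
A1: add {2} — 2 (Max) has 2→4.
A2: add {5} — 5 (Max) has 5→2.
A3: add {6} — 6 (Min): all of {2, 5} already in.
A4 = A3; e.g. 0 (Min) can still go to 7. Fixed point.
Max's winning region = {2, 4, 5, 6}.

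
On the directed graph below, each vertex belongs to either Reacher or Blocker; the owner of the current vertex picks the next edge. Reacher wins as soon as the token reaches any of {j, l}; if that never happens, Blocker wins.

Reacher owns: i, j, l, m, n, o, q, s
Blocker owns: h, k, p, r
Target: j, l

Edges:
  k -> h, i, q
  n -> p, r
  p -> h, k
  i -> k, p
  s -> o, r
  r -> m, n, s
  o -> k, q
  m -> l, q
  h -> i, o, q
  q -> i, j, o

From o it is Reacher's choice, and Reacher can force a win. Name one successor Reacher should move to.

q

A0 = {j, l}
A1: add {m, q} — m (Reacher) has m→l; q (Reacher) has q→j.
A2: add {o} — o (Reacher) has o→q.
A3: add {s} — s (Reacher) has s→o.
A4 = A3; e.g. h (Blocker) can still go to i. Fixed point.
From o, successor q is in the attractor (rank 1); the other successor k is not.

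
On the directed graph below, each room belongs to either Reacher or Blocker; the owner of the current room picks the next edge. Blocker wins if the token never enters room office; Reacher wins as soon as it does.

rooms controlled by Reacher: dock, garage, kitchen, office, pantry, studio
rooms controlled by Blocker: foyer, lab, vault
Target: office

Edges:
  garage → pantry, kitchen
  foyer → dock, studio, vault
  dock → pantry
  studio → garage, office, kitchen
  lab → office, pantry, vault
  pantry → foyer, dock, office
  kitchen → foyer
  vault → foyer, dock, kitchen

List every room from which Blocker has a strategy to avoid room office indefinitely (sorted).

A0 = {office}
A1: add {pantry, studio} — studio (Reacher) has studio→office; pantry (Reacher) has pantry→office.
A2: add {dock, garage} — garage (Reacher) has garage→pantry; dock (Reacher) has dock→pantry.
A3 = A2; e.g. foyer (Blocker) can still go to vault. Fixed point.
Reacher's attractor = {dock, garage, office, pantry, studio}; Blocker avoids the target exactly from the complement.

foyer, kitchen, lab, vault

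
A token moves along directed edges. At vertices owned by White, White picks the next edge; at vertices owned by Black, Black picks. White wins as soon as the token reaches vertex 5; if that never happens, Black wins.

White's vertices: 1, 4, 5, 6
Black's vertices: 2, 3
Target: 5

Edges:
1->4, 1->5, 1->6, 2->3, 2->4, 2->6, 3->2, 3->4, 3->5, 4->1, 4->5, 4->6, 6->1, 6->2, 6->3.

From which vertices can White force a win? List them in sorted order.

A0 = {5}
A1: add {1, 4} — 1 (White) has 1→5; 4 (White) has 4→5.
A2: add {6} — 6 (White) has 6→1.
A3 = A2; e.g. 2 (Black) can still go to 3. Fixed point.
White's winning region = {1, 4, 5, 6}.

1, 4, 5, 6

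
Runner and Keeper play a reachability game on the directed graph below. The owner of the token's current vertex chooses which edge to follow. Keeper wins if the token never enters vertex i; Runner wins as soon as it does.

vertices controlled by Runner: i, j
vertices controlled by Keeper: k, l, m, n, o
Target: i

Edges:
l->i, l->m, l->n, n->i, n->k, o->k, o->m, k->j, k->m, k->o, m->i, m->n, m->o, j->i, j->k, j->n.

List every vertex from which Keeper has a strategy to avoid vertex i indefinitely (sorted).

k, l, m, n, o

A0 = {i}
A1: add {j} — j (Runner) has j→i.
A2 = A1; e.g. k (Keeper) can still go to m. Fixed point.
Runner's attractor = {i, j}; Keeper avoids the target exactly from the complement.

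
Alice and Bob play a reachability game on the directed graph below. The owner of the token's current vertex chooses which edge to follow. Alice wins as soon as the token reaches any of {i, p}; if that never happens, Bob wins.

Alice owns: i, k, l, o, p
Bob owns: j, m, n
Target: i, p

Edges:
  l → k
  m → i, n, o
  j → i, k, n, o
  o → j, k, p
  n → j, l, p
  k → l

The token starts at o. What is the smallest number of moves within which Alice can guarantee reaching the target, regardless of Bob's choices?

A0 = {i, p}
A1: add {o} — o (Alice) has o→p.
A2 = A1; e.g. j (Bob) can still go to k. Fixed point.
o enters the attractor at level 1, so Alice can force the target in 1 move from there.

1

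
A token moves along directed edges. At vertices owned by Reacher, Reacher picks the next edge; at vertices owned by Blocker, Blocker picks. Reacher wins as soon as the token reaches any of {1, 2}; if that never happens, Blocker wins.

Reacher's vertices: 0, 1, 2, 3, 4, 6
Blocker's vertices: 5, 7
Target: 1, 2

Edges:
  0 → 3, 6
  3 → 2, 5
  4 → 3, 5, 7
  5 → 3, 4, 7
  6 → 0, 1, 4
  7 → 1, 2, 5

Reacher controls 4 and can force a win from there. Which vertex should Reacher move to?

3

A0 = {1, 2}
A1: add {3, 6} — 3 (Reacher) has 3→2; 6 (Reacher) has 6→1.
A2: add {0, 4} — 0 (Reacher) has 0→3; 4 (Reacher) has 4→3.
A3 = A2; e.g. 5 (Blocker) can still go to 7. Fixed point.
From 4, successor 3 is in the attractor (rank 1); the other successors 5, 7 are not.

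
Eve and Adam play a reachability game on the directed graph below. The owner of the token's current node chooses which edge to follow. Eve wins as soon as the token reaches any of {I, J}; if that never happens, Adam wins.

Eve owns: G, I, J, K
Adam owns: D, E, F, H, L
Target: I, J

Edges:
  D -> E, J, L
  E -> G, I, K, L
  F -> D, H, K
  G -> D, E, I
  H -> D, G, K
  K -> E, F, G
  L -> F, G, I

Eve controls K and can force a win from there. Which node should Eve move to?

A0 = {I, J}
A1: add {G} — G (Eve) has G→I.
A2: add {K} — K (Eve) has K→G.
A3 = A2; e.g. D (Adam) can still go to E. Fixed point.
From K, successor G is in the attractor (rank 1); the other successors E, F are not.

G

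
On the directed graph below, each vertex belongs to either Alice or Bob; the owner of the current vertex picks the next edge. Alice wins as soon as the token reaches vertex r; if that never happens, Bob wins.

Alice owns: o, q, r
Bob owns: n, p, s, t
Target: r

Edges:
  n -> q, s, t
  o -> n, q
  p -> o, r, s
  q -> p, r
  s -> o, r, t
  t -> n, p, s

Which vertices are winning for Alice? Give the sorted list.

A0 = {r}
A1: add {q} — q (Alice) has q→r.
A2: add {o} — o (Alice) has o→q.
A3 = A2; e.g. n (Bob) can still go to s. Fixed point.
Alice's winning region = {o, q, r}.

o, q, r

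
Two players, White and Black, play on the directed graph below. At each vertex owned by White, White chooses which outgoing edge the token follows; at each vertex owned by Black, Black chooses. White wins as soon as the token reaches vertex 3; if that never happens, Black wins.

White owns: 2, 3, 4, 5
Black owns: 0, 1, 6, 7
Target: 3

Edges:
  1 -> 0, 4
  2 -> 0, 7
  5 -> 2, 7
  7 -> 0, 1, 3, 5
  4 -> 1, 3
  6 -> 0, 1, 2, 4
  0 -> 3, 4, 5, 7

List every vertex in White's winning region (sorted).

A0 = {3}
A1: add {4} — 4 (White) has 4→3.
A2 = A1; e.g. 0 (Black) can still go to 5. Fixed point.
White's winning region = {3, 4}.

3, 4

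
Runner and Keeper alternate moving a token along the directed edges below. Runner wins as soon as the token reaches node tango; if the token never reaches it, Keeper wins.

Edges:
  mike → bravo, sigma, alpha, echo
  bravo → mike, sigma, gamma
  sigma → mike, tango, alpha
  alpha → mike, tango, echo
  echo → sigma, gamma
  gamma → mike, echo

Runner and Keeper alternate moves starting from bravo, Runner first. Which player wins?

Keeper

Track states (vertex, player-to-move).
A0 = {(tango,Runner), (tango,Keeper)}
A1: add {(sigma,Runner), (alpha,Runner)}.
A2 = A1; e.g. (mike,Runner) stays out. (bravo,Runner) never enters ⇒ Keeper avoids the target.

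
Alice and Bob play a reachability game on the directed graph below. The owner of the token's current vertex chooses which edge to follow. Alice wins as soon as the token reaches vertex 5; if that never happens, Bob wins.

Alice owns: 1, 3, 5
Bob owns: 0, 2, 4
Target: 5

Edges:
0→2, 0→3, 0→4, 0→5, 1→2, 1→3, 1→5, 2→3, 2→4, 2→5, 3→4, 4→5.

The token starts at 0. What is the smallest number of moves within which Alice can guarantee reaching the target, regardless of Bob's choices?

4

A0 = {5}
A1: add {1, 4} — 1 (Alice) has 1→5; 4 (Bob): all of {5} already in.
A2: add {3} — 3 (Alice) has 3→4.
A3: add {2} — 2 (Bob): all of {3, 4, 5} already in.
A4: add {0} — 0 (Bob): all of {2, 3, 4, 5} already in.
A4 = all vertices. Fixed point.
0 enters the attractor at level 4, so Alice can force the target in 4 moves from there.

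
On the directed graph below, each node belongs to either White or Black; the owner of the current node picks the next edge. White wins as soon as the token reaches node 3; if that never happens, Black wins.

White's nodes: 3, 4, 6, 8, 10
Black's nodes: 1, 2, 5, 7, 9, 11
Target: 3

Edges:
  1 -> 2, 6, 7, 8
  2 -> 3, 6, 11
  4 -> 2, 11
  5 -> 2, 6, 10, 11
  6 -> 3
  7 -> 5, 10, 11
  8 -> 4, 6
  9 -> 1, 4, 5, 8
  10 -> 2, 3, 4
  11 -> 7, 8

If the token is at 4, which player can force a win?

Black

A0 = {3}
A1: add {6, 10} — 6 (White) has 6→3; 10 (White) has 10→3.
A2: add {8} — 8 (White) has 8→6.
A3 = A2; e.g. 1 (Black) can still go to 2. Fixed point.
4 never enters the attractor, so Black can avoid the target forever.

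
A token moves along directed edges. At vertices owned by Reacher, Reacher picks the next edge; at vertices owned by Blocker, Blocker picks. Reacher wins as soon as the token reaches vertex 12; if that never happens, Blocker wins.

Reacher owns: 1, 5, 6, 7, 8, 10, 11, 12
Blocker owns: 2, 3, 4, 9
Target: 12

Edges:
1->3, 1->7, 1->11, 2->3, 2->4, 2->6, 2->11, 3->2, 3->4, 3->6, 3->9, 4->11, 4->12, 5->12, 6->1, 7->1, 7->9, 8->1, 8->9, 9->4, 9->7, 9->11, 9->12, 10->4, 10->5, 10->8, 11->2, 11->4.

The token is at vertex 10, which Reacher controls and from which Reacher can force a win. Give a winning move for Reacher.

5

A0 = {12}
A1: add {5} — 5 (Reacher) has 5→12.
A2: add {10} — 10 (Reacher) has 10→5.
A3 = A2; e.g. 1 (Reacher) has no edge into A2. Fixed point.
From 10, successor 5 is in the attractor (rank 1); the other successors 4, 8 are not.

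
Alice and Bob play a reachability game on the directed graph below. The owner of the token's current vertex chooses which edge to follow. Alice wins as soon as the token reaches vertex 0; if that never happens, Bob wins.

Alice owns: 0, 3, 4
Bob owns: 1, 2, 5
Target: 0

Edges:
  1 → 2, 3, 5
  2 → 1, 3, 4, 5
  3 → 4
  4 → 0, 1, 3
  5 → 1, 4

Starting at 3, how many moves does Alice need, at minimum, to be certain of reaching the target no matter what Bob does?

A0 = {0}
A1: add {4} — 4 (Alice) has 4→0.
A2: add {3} — 3 (Alice) has 3→4.
A3 = A2; e.g. 1 (Bob) can still go to 2. Fixed point.
3 enters the attractor at level 2, so Alice can force the target in 2 moves from there.

2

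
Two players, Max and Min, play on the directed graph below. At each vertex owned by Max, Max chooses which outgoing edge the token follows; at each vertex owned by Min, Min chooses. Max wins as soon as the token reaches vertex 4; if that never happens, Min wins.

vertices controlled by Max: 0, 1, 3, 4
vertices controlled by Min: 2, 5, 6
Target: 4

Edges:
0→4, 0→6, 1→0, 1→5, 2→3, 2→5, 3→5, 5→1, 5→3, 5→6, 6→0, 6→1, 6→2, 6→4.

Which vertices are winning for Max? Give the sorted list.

A0 = {4}
A1: add {0} — 0 (Max) has 0→4.
A2: add {1} — 1 (Max) has 1→0.
A3 = A2; e.g. 2 (Min) can still go to 3. Fixed point.
Max's winning region = {0, 1, 4}.

0, 1, 4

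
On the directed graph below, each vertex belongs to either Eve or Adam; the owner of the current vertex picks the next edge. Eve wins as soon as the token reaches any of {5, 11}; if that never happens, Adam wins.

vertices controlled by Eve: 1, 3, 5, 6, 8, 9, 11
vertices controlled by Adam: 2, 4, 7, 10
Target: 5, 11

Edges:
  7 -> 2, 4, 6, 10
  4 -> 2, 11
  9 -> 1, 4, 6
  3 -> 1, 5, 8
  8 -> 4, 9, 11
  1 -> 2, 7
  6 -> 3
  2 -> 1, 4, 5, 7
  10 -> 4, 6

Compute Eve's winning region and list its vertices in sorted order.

A0 = {5, 11}
A1: add {3, 8} — 3 (Eve) has 3→5; 8 (Eve) has 8→11.
A2: add {6} — 6 (Eve) has 6→3.
A3: add {9} — 9 (Eve) has 9→6.
A4 = A3; e.g. 1 (Eve) has no edge into A3. Fixed point.
Eve's winning region = {3, 5, 6, 8, 9, 11}.

3, 5, 6, 8, 9, 11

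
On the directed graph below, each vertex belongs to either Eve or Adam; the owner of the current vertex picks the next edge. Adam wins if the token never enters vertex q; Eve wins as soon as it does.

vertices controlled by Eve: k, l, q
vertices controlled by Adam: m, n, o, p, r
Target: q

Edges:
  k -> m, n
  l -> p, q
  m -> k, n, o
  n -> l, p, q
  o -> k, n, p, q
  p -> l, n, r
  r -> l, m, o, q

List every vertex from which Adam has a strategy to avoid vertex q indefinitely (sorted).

A0 = {q}
A1: add {l} — l (Eve) has l→q.
A2 = A1; e.g. k (Eve) has no edge into A1. Fixed point.
Eve's attractor = {l, q}; Adam avoids the target exactly from the complement.

k, m, n, o, p, r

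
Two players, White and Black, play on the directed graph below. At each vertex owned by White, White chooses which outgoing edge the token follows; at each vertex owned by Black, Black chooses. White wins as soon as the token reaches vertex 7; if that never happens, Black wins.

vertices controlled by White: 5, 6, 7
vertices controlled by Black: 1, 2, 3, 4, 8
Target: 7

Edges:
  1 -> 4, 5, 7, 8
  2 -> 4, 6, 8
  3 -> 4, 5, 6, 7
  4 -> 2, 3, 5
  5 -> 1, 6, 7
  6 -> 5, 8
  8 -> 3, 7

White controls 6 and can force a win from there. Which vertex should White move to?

5

A0 = {7}
A1: add {5} — 5 (White) has 5→7.
A2: add {6} — 6 (White) has 6→5.
A3 = A2; e.g. 1 (Black) can still go to 4. Fixed point.
From 6, successor 5 is in the attractor (rank 1); the other successor 8 is not.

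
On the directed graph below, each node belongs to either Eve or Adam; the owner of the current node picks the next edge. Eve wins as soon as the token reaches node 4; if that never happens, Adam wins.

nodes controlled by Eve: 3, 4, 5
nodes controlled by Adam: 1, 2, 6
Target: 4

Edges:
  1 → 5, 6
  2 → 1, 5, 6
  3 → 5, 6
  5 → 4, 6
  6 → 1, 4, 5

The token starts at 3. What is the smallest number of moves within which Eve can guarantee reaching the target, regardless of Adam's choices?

A0 = {4}
A1: add {5} — 5 (Eve) has 5→4.
A2: add {3} — 3 (Eve) has 3→5.
A3 = A2; e.g. 1 (Adam) can still go to 6. Fixed point.
3 enters the attractor at level 2, so Eve can force the target in 2 moves from there.

2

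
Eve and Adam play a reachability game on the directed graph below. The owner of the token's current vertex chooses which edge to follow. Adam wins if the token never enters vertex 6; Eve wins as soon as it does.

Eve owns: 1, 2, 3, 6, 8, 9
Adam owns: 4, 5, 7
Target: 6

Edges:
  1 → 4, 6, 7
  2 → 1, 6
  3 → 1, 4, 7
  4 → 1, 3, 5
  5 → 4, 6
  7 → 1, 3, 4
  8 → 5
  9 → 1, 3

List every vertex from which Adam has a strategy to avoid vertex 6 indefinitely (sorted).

A0 = {6}
A1: add {1, 2} — 1 (Eve) has 1→6; 2 (Eve) has 2→6.
A2: add {3, 9} — 3 (Eve) has 3→1; 9 (Eve) has 9→1.
A3 = A2; e.g. 4 (Adam) can still go to 5. Fixed point.
Eve's attractor = {1, 2, 3, 6, 9}; Adam avoids the target exactly from the complement.

4, 5, 7, 8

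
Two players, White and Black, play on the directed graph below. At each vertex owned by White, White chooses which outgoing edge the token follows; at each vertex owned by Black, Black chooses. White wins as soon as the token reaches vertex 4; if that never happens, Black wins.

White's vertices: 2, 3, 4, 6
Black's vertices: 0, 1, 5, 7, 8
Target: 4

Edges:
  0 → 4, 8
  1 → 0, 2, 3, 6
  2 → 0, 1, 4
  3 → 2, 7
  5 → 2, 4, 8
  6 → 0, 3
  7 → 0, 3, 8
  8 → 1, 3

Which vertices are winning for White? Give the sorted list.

2, 3, 4, 6

A0 = {4}
A1: add {2} — 2 (White) has 2→4.
A2: add {3} — 3 (White) has 3→2.
A3: add {6} — 6 (White) has 6→3.
A4 = A3; e.g. 0 (Black) can still go to 8. Fixed point.
White's winning region = {2, 3, 4, 6}.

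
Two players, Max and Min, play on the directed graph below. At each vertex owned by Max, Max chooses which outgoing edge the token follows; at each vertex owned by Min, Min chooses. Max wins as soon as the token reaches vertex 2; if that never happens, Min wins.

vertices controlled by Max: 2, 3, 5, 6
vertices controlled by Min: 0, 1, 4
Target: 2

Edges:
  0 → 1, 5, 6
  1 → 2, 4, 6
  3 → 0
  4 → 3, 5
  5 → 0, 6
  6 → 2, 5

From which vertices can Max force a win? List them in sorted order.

A0 = {2}
A1: add {6} — 6 (Max) has 6→2.
A2: add {5} — 5 (Max) has 5→6.
A3 = A2; e.g. 0 (Min) can still go to 1. Fixed point.
Max's winning region = {2, 5, 6}.

2, 5, 6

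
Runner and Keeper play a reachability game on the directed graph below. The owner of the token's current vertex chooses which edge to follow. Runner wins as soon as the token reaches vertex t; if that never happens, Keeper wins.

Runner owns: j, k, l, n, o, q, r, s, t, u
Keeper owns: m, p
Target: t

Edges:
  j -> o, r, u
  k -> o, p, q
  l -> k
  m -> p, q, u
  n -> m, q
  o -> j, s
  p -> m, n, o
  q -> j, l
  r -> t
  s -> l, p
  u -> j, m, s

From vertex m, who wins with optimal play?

Keeper

A0 = {t}
A1: add {r} — r (Runner) has r→t.
A2: add {j} — j (Runner) has j→r.
A3: add {o, q, u} — o (Runner) has o→j; q (Runner) has q→j; u (Runner) has u→j.
A4: add {k, n} — k (Runner) has k→o; n (Runner) has n→q.
A5: add {l} — l (Runner) has l→k.
A6: add {s} — s (Runner) has s→l.
A7 = A6; e.g. m (Keeper) can still go to p. Fixed point.
m never enters the attractor, so Keeper can avoid the target forever.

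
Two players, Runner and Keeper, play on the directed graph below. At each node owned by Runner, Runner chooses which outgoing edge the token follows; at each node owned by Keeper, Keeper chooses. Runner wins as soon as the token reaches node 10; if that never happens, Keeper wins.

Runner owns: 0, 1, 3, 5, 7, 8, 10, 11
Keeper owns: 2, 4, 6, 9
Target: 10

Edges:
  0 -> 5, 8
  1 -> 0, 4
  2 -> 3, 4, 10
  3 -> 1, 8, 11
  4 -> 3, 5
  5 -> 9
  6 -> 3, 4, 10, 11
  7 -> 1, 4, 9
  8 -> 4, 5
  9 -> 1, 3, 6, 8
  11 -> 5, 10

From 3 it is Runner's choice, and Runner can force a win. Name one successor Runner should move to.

A0 = {10}
A1: add {11} — 11 (Runner) has 11→10.
A2: add {3} — 3 (Runner) has 3→11.
A3 = A2; e.g. 0 (Runner) has no edge into A2. Fixed point.
From 3, successor 11 is in the attractor (rank 1); the other successors 1, 8 are not.

11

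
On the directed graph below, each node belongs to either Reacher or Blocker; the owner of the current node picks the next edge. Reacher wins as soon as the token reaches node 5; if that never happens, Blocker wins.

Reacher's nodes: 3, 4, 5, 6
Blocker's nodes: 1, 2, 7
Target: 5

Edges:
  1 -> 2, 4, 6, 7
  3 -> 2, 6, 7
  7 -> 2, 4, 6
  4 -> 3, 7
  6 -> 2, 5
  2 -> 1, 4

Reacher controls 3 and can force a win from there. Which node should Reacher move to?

6

A0 = {5}
A1: add {6} — 6 (Reacher) has 6→5.
A2: add {3} — 3 (Reacher) has 3→6.
A3: add {4} — 4 (Reacher) has 4→3.
A4 = A3; e.g. 1 (Blocker) can still go to 2. Fixed point.
From 3, successor 6 is in the attractor (rank 1); the other successors 2, 7 are not.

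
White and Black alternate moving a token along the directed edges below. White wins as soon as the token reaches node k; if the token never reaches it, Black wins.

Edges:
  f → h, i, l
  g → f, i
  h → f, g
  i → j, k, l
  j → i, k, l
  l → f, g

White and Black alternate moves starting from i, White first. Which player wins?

White

Track states (vertex, player-to-move).
A0 = {(k,White), (k,Black)}
A1: add {(i,White), (j,White)}.
(i,White) ∈ A1 ⇒ White forces the target.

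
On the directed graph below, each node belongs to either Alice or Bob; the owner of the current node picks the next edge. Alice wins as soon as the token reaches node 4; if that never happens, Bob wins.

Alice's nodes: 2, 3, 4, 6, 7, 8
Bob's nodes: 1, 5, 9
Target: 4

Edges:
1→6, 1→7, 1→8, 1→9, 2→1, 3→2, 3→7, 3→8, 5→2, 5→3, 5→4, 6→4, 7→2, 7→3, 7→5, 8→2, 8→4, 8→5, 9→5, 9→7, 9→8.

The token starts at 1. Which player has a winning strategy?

Bob

A0 = {4}
A1: add {6, 8} — 6 (Alice) has 6→4; 8 (Alice) has 8→4.
A2: add {3} — 3 (Alice) has 3→8.
A3: add {7} — 7 (Alice) has 7→3.
A4 = A3; e.g. 1 (Bob) can still go to 9. Fixed point.
1 never enters the attractor, so Bob can avoid the target forever.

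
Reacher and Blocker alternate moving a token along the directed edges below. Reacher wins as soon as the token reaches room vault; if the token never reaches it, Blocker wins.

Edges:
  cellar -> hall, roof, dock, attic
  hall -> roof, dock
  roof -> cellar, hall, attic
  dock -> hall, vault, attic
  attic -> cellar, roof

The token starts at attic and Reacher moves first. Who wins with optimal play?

Blocker

Track states (vertex, player-to-move).
A0 = {(vault,Reacher), (vault,Blocker)}
A1: add {(dock,Reacher)}.
A2 = A1; e.g. (cellar,Reacher) stays out. (attic,Reacher) never enters ⇒ Blocker avoids the target.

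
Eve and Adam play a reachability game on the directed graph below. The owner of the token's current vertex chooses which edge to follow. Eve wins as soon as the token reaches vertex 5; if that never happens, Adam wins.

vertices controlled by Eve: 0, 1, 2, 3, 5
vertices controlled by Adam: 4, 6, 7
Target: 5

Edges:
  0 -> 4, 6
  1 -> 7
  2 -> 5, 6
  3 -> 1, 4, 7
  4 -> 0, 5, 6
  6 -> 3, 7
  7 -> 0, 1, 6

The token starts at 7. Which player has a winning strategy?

A0 = {5}
A1: add {2} — 2 (Eve) has 2→5.
A2 = A1; e.g. 0 (Eve) has no edge into A1. Fixed point.
7 never enters the attractor, so Adam can avoid the target forever.

Adam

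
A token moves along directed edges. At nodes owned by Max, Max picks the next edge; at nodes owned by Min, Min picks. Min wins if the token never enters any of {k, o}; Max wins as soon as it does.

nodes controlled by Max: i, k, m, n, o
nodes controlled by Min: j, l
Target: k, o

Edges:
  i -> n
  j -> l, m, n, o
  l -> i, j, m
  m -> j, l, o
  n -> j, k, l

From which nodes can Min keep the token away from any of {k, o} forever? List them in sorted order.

j, l

A0 = {k, o}
A1: add {m, n} — m (Max) has m→o; n (Max) has n→k.
A2: add {i} — i (Max) has i→n.
A3 = A2; e.g. j (Min) can still go to l. Fixed point.
Max's attractor = {i, k, m, n, o}; Min avoids the target exactly from the complement.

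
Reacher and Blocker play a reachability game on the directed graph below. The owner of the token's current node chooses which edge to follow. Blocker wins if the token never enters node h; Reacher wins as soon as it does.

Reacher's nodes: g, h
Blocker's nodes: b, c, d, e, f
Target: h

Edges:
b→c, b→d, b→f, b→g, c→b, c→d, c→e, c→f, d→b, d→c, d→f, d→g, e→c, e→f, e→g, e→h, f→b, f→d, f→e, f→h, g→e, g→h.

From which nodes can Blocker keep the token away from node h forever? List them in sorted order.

A0 = {h}
A1: add {g} — g (Reacher) has g→h.
A2 = A1; e.g. b (Blocker) can still go to c. Fixed point.
Reacher's attractor = {g, h}; Blocker avoids the target exactly from the complement.

b, c, d, e, f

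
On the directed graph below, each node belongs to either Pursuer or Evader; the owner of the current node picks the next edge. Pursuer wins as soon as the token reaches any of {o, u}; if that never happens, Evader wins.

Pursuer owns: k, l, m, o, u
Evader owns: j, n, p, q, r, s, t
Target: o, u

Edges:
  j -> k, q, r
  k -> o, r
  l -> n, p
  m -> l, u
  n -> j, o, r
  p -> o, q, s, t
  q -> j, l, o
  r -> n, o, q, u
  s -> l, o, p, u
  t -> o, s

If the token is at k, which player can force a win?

Pursuer

A0 = {o, u}
A1: add {k, m} — k (Pursuer) has k→o; m (Pursuer) has m→u.
A2 = A1; e.g. j (Evader) can still go to q. Fixed point.
k ∈ A1, so Pursuer can force the target.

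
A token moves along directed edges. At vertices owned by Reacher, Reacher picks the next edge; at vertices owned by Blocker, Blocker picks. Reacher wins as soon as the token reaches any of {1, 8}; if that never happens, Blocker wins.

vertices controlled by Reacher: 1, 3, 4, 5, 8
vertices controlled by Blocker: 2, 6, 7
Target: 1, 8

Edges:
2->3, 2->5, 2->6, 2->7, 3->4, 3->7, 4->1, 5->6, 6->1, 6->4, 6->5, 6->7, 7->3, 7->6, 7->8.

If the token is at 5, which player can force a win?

A0 = {1, 8}
A1: add {4} — 4 (Reacher) has 4→1.
A2: add {3} — 3 (Reacher) has 3→4.
A3 = A2; e.g. 2 (Blocker) can still go to 5. Fixed point.
5 never enters the attractor, so Blocker can avoid the target forever.

Blocker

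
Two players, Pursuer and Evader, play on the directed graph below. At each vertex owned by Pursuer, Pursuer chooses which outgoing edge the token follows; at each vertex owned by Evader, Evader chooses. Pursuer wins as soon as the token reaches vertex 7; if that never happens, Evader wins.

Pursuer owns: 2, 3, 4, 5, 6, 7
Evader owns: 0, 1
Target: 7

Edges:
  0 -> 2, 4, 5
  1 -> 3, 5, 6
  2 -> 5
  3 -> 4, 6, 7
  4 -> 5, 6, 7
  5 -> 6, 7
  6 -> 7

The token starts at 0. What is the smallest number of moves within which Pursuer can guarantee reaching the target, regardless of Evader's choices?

3

A0 = {7}
A1: add {3, 4, 5, 6} — 3 (Pursuer) has 3→7; 4 (Pursuer) has 4→7; 5 (Pursuer) has 5→7; 6 (Pursuer) has 6→7.
A2: add {1, 2} — 1 (Evader): all of {3, 5, 6} already in; 2 (Pursuer) has 2→5.
A3: add {0} — 0 (Evader): all of {2, 4, 5} already in.
A3 = all vertices. Fixed point.
0 enters the attractor at level 3, so Pursuer can force the target in 3 moves from there.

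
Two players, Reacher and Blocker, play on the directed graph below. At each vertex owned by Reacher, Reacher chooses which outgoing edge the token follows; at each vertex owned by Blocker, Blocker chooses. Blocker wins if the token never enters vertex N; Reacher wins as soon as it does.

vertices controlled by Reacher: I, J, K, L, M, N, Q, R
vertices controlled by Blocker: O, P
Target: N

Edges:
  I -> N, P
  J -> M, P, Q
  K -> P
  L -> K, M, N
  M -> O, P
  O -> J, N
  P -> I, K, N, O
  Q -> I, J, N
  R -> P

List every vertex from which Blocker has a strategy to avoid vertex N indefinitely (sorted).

K, P, R

A0 = {N}
A1: add {I, L, Q} — I (Reacher) has I→N; L (Reacher) has L→N; Q (Reacher) has Q→N.
A2: add {J} — J (Reacher) has J→Q.
A3: add {O} — O (Blocker): all of {J, N} already in.
A4: add {M} — M (Reacher) has M→O.
A5 = A4; e.g. K (Reacher) has no edge into A4. Fixed point.
Reacher's attractor = {I, J, L, M, N, O, Q}; Blocker avoids the target exactly from the complement.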